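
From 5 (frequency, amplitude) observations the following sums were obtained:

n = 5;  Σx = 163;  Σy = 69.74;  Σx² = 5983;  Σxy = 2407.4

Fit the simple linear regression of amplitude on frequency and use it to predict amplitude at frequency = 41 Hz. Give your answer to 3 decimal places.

Sxx = Σx² − (Σx)²/n = 5983 − 5313.8 = 669.2
Sxy = Σxy − (Σx)(Σy)/n = 2407.4 − 2273.524 = 133.876
b = Sxy/Sxx = 133.876/669.2 = 0.200054
a = ȳ − b·x̄ = 13.948 − 0.200054·32.6 = 7.426246
ŷ(41) = a + b·41 = 7.426246 + 0.200054·41 = 15.628452

15.628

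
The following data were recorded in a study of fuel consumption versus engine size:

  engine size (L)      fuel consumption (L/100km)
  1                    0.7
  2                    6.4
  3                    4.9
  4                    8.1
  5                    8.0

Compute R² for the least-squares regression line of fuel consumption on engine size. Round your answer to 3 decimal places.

n = 5, Σx = 15, Σy = 28.1, Σxy = 100.6, Σx² = 55, Σy² = 195.07
Sxx = Σx² − (Σx)²/n = 55 − 45 = 10
Sxy = Σxy − (Σx)(Σy)/n = 100.6 − 84.3 = 16.3
Syy = Σy² − (Σy)²/n = 195.07 − 157.922 = 37.148
R² = Sxy²/(Sxx·Syy) = (16.3)²/(10·37.148) = 0.715220

0.715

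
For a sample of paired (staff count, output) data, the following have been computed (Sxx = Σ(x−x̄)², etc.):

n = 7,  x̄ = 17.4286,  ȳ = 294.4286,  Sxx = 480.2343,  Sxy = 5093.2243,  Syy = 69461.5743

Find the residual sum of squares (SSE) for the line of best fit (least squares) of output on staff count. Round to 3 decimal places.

b = Sxy/Sxx = 5093.2243/480.2343 = 10.605707
SSE = Syy − b·Sxy = 69461.5743 − 10.605707·5093.2243 = 15444.329447

15444.329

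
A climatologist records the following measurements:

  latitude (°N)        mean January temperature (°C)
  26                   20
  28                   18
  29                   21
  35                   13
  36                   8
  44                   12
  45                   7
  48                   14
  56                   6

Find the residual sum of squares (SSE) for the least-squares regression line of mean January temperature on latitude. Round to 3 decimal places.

95.092

n = 9, Σx = 347, Σy = 119, Σxy = 4227, Σx² = 14223, Σy² = 1823
Sxx = Σx² − (Σx)²/n = 14223 − 13378.777778 = 844.222222
Sxy = Σxy − (Σx)(Σy)/n = 4227 − 4588.111111 = -361.111111
Syy = Σy² − (Σy)²/n = 1823 − 1573.444444 = 249.555556
b = Sxy/Sxx = -361.111111/844.222222 = -0.427744
SSE = Syy − b·Sxy = 249.555556 − (-0.427744)·(-361.111111) = 95.092393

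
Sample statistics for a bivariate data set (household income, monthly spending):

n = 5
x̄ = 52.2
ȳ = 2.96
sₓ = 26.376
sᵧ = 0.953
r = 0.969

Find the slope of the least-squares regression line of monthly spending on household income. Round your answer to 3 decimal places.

0.035

b = r · sᵧ/sₓ = 0.969 · 0.953/26.376 = 0.035011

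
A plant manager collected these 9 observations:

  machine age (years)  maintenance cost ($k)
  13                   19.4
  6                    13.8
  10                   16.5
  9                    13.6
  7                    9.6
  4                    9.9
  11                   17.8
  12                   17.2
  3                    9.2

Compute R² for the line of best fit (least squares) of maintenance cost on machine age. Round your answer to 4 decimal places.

n = 9, Σx = 75, Σy = 127, Σxy = 1159, Σx² = 725, Σy² = 1911.5
Sxx = Σx² − (Σx)²/n = 725 − 625 = 100
Sxy = Σxy − (Σx)(Σy)/n = 1159 − 1058.333333 = 100.666667
Syy = Σy² − (Σy)²/n = 1911.5 − 1792.111111 = 119.388889
R² = Sxy²/(Sxx·Syy) = (100.666667)²/(100·119.388889) = 0.848804

0.8488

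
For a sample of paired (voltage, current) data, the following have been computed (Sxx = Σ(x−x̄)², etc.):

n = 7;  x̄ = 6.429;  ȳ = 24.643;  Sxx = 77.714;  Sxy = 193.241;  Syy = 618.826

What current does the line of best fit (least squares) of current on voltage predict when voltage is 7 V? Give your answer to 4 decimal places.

b = Sxy/Sxx = 193.241/77.714 = 2.486566
a = ȳ − b·x̄ = 24.643 − 2.486566·6.429 = 8.656866
ŷ(7) = a + b·7 = 8.656866 + 2.486566·7 = 26.062829

26.0628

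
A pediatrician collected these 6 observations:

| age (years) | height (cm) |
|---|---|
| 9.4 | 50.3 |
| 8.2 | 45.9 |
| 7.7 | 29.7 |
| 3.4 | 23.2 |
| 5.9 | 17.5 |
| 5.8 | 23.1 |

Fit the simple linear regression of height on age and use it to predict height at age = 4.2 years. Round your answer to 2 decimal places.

18.69

n = 6, Σx = 40.4, Σy = 189.7, Σxy = 1394, Σx² = 294.9
Sxx = Σx² − (Σx)²/n = 294.9 − 272.026667 = 22.873333
Sxy = Σxy − (Σx)(Σy)/n = 1394 − 1277.313333 = 116.686667
b = Sxy/Sxx = 116.686667/22.873333 = 5.101428
a = ȳ − b·x̄ = 31.616667 − 5.101428·6.733333 = -2.732950
ŷ(4.2) = a + b·4.2 = -2.732950 + 5.101428·4.2 = 18.693049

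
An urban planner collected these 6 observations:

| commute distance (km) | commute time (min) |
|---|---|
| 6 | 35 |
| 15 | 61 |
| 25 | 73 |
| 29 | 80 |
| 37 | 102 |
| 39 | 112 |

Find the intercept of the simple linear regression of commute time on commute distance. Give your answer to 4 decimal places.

n = 6, Σx = 151, Σy = 463, Σxy = 13412, Σx² = 4617
Sxx = Σx² − (Σx)²/n = 4617 − 3800.166667 = 816.833333
Sxy = Σxy − (Σx)(Σy)/n = 13412 − 11652.166667 = 1759.833333
b = Sxy/Sxx = 1759.833333/816.833333 = 2.154458
a = ȳ − b·x̄ = 77.166667 − 2.154458·25.166667 = 22.946133

22.9461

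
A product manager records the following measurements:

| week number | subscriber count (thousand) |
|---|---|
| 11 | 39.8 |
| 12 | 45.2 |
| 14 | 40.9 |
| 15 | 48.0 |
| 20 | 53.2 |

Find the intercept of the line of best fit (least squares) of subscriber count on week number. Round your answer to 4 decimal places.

n = 5, Σx = 72, Σy = 227.1, Σxy = 3336.8, Σx² = 1086
Sxx = Σx² − (Σx)²/n = 1086 − 1036.8 = 49.2
Sxy = Σxy − (Σx)(Σy)/n = 3336.8 − 3270.24 = 66.56
b = Sxy/Sxx = 66.56/49.2 = 1.352846
a = ȳ − b·x̄ = 45.42 − 1.352846·14.4 = 25.939024

25.9390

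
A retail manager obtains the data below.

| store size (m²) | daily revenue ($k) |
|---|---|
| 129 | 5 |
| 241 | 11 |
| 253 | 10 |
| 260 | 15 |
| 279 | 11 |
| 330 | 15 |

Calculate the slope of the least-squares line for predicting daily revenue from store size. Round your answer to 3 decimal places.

n = 6, Σx = 1492, Σy = 67, Σxy = 17745, Σx² = 393072
Sxx = Σx² − (Σx)²/n = 393072 − 371010.666667 = 22061.333333
Sxy = Σxy − (Σx)(Σy)/n = 17745 − 16660.666667 = 1084.333333
b = Sxy/Sxx = 1084.333333/22061.333333 = 0.049151

0.049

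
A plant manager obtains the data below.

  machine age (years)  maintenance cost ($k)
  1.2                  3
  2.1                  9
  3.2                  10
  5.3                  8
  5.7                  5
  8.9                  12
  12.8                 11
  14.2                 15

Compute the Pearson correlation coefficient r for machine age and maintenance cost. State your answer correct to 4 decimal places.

n = 8, Σx = 53.4, Σy = 73, Σxy = 586, Σx² = 521.36, Σy² = 769
Sxx = Σx² − (Σx)²/n = 521.36 − 356.445 = 164.915
Sxy = Σxy − (Σx)(Σy)/n = 586 − 487.275 = 98.725
Syy = Σy² − (Σy)²/n = 769 − 666.125 = 102.875
r = Sxy/√(Sxx·Syy) = 98.725/√(16965.630625) = 98.725/130.252181 = 0.757953

0.7580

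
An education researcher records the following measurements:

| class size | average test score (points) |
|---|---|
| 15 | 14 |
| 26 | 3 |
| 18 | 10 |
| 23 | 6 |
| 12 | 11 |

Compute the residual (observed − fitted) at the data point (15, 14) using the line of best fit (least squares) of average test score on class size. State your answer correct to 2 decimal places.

n = 5, Σx = 94, Σy = 44, Σxy = 738, Σx² = 1898
Sxx = Σx² − (Σx)²/n = 1898 − 1767.2 = 130.8
Sxy = Σxy − (Σx)(Σy)/n = 738 − 827.2 = -89.2
b = Sxy/Sxx = -89.2/130.8 = -0.681957
a = ȳ − b·x̄ = 8.8 − (-0.681957)·18.8 = 21.620795
ŷ(15) = 21.620795 + (-0.681957)·15 = 11.391437
residual = y − ŷ = 14 − 11.391437 = 2.608563

2.61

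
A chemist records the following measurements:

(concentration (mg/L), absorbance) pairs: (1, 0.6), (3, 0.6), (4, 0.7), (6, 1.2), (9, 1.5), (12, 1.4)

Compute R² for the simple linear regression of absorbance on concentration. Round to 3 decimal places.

0.832

n = 6, Σx = 35, Σy = 6, Σxy = 42.7, Σx² = 287, Σy² = 6.86
Sxx = Σx² − (Σx)²/n = 287 − 204.166667 = 82.833333
Sxy = Σxy − (Σx)(Σy)/n = 42.7 − 35 = 7.7
Syy = Σy² − (Σy)²/n = 6.86 − 6 = 0.86
R² = Sxy²/(Sxx·Syy) = (7.7)²/(82.833333·0.86) = 0.832296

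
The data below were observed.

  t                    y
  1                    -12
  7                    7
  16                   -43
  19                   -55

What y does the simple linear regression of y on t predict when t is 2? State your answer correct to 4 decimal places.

n = 4, Σx = 43, Σy = -103, Σxy = -1696, Σx² = 667
Sxx = Σx² − (Σx)²/n = 667 − 462.25 = 204.75
Sxy = Σxy − (Σx)(Σy)/n = -1696 − (-1107.25) = -588.75
b = Sxy/Sxx = -588.75/204.75 = -2.875458
a = ȳ − b·x̄ = -25.75 − (-2.875458)·10.75 = 5.161172
ŷ(2) = a + b·2 = 5.161172 + (-2.875458)·2 = -0.589744

-0.5897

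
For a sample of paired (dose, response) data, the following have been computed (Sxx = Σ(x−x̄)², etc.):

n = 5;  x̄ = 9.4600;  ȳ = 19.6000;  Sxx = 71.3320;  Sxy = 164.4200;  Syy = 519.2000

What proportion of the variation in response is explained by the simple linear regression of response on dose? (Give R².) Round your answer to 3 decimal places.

R² = Sxy²/(Sxx·Syy) = (164.42)²/(71.332·519.2) = 0.729945

0.730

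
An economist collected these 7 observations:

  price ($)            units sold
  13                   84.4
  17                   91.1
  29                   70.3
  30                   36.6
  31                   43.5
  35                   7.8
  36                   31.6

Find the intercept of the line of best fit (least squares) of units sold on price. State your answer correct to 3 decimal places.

n = 7, Σx = 191, Σy = 365.3, Σxy = 8541.7, Σx² = 5681
Sxx = Σx² − (Σx)²/n = 5681 − 5211.571429 = 469.428571
Sxy = Σxy − (Σx)(Σy)/n = 8541.7 − 9967.471429 = -1425.771429
b = Sxy/Sxx = -1425.771429/469.428571 = -3.037249
a = ȳ − b·x̄ = 52.185714 − (-3.037249)·27.285714 = 135.059221

135.059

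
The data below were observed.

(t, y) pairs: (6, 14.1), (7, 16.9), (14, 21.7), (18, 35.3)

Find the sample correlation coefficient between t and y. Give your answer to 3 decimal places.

n = 4, Σx = 45, Σy = 88, Σxy = 1142.1, Σx² = 605, Σy² = 2201.4
Sxx = Σx² − (Σx)²/n = 605 − 506.25 = 98.75
Sxy = Σxy − (Σx)(Σy)/n = 1142.1 − 990 = 152.1
Syy = Σy² − (Σy)²/n = 2201.4 − 1936 = 265.4
r = Sxy/√(Sxx·Syy) = 152.1/√(26208.25) = 152.1/161.889623 = 0.939529

0.940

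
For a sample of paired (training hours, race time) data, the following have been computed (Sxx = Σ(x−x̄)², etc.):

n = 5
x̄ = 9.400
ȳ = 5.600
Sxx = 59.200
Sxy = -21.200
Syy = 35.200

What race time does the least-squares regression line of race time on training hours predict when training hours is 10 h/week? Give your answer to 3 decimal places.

5.385

b = Sxy/Sxx = -21.2/59.2 = -0.358108
a = ȳ − b·x̄ = 5.6 − (-0.358108)·9.4 = 8.966216
ŷ(10) = a + b·10 = 8.966216 + (-0.358108)·10 = 5.385135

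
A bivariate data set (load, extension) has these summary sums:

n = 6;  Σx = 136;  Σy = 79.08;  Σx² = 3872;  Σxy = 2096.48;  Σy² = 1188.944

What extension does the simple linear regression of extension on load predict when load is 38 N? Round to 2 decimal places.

19.09

Sxx = Σx² − (Σx)²/n = 3872 − 3082.666667 = 789.333333
Sxy = Σxy − (Σx)(Σy)/n = 2096.48 − 1792.48 = 304
b = Sxy/Sxx = 304/789.333333 = 0.385135
a = ȳ − b·x̄ = 13.18 − 0.385135·22.666667 = 4.450270
ŷ(38) = a + b·38 = 4.450270 + 0.385135·38 = 19.085405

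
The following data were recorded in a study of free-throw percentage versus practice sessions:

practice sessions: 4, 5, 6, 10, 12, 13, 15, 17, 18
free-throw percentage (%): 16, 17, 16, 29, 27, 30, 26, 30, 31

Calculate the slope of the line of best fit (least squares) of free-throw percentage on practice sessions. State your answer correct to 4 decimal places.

1.1081

n = 9, Σx = 100, Σy = 222, Σxy = 2707, Σx² = 1328
Sxx = Σx² − (Σx)²/n = 1328 − 1111.111111 = 216.888889
Sxy = Σxy − (Σx)(Σy)/n = 2707 − 2466.666667 = 240.333333
b = Sxy/Sxx = 240.333333/216.888889 = 1.108094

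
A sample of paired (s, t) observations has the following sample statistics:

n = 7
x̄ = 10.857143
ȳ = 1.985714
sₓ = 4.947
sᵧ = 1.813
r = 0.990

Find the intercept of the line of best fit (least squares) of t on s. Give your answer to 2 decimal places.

b = r · sᵧ/sₓ = 0.99 · 1.813/4.947 = 0.362820
a = ȳ − b·x̄ = 1.985714 − 0.362820·10.857143 = -1.953473

-1.95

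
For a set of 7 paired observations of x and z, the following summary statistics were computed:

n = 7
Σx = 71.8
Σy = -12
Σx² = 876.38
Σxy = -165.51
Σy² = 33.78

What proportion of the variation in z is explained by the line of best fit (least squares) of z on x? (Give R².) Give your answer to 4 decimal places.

0.9739

Sxx = Σx² − (Σx)²/n = 876.38 − 736.462857 = 139.917143
Sxy = Σxy − (Σx)(Σy)/n = -165.51 − (-123.085714) = -42.424286
Syy = Σy² − (Σy)²/n = 33.78 − 20.571429 = 13.208571
R² = Sxy²/(Sxx·Syy) = (-42.424286)²/(139.917143·13.208571) = 0.973873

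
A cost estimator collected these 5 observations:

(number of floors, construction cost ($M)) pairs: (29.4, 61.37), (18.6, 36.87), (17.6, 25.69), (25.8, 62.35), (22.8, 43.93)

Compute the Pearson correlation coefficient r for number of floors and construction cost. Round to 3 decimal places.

n = 5, Σx = 114.2, Σy = 230.21, Σxy = 5552.438, Σx² = 2705.56, Σy² = 11603.0173
Sxx = Σx² − (Σx)²/n = 2705.56 − 2608.328 = 97.232
Sxy = Σxy − (Σx)(Σy)/n = 5552.438 − 5257.9964 = 294.4416
Syy = Σy² − (Σy)²/n = 11603.0173 − 10599.32882 = 1003.68848
r = Sxy/√(Sxx·Syy) = 294.4416/√(97590.638287) = 294.4416/312.395004 = 0.942530

0.943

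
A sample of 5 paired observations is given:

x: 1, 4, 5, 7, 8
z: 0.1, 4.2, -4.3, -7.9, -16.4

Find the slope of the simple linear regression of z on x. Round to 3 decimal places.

n = 5, Σx = 25, Σy = -24.3, Σxy = -191.1, Σx² = 155
Sxx = Σx² − (Σx)²/n = 155 − 125 = 30
Sxy = Σxy − (Σx)(Σy)/n = -191.1 − (-121.5) = -69.6
b = Sxy/Sxx = -69.6/30 = -2.32

-2.320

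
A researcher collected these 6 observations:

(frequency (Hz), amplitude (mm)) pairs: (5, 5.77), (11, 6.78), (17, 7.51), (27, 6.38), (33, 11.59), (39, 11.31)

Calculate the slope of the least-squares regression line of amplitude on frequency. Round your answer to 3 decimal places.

n = 6, Σx = 132, Σy = 49.34, Σxy = 1226.92, Σx² = 3774
Sxx = Σx² − (Σx)²/n = 3774 − 2904 = 870
Sxy = Σxy − (Σx)(Σy)/n = 1226.92 − 1085.48 = 141.44
b = Sxy/Sxx = 141.44/870 = 0.162575

0.163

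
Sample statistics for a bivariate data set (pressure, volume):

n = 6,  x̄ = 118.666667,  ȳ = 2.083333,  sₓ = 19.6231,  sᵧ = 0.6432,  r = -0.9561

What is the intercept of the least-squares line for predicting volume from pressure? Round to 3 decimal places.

5.802

b = r · sᵧ/sₓ = -0.9561 · 0.6432/19.6231 = -0.031339
a = ȳ − b·x̄ = 2.083333 − (-0.031339)·118.666667 = 5.802199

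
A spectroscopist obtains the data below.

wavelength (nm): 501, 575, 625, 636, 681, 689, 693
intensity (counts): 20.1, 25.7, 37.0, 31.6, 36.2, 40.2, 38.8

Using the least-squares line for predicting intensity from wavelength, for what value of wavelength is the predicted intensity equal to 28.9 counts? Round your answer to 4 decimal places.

n = 7, Σx = 4400, Σy = 229.6, Σxy = 147308.6, Σx² = 2795478
Sxx = Σx² − (Σx)²/n = 2795478 − 2765714.285714 = 29763.714286
Sxy = Σxy − (Σx)(Σy)/n = 147308.6 − 144320 = 2988.6
b = Sxy/Sxx = 2988.6/29763.714286 = 0.100411
a = ȳ − b·x̄ = 32.8 − 0.100411·628.571429 = -30.315395
Set a + b·x = 28.9: x = (28.9 − (-30.315395)) / 0.100411 = 589.731006

589.7310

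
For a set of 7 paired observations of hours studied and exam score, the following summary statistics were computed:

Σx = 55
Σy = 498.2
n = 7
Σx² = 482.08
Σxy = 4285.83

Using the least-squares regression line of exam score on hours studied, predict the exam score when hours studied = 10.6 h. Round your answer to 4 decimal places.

91.5711

Sxx = Σx² − (Σx)²/n = 482.08 − 432.142857 = 49.937143
Sxy = Σxy − (Σx)(Σy)/n = 4285.83 − 3914.428571 = 371.401429
b = Sxy/Sxx = 371.401429/49.937143 = 7.437378
a = ȳ − b·x̄ = 71.171429 − 7.437378·7.857143 = 12.734884
ŷ(10.6) = a + b·10.6 = 12.734884 + 7.437378·10.6 = 91.571095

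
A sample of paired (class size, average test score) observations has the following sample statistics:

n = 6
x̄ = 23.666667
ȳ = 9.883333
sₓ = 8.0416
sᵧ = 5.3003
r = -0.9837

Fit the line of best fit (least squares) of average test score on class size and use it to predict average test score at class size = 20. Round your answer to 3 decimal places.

b = r · sᵧ/sₓ = -0.9837 · 5.3003/8.0416 = -0.648367
a = ȳ − b·x̄ = 9.883333 − (-0.648367)·23.666667 = 25.228010
ŷ(20) = a + b·20 = 25.228010 + (-0.648367)·20 = 12.260678

12.261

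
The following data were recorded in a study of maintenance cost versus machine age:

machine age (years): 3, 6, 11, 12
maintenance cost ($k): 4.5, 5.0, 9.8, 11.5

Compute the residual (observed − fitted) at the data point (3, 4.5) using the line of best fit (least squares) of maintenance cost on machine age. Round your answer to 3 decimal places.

0.772

n = 4, Σx = 32, Σy = 30.8, Σxy = 289.3, Σx² = 310
Sxx = Σx² − (Σx)²/n = 310 − 256 = 54
Sxy = Σxy − (Σx)(Σy)/n = 289.3 − 246.4 = 42.9
b = Sxy/Sxx = 42.9/54 = 0.794444
a = ȳ − b·x̄ = 7.7 − 0.794444·8 = 1.344444
ŷ(3) = 1.344444 + 0.794444·3 = 3.727778
residual = y − ŷ = 4.5 − 3.727778 = 0.772222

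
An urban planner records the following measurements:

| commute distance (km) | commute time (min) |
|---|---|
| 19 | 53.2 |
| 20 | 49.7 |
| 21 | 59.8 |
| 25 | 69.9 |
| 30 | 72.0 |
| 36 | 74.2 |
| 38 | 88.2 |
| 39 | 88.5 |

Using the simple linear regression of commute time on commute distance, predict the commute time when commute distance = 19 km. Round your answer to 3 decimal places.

n = 8, Σx = 228, Σy = 555.5, Σxy = 16642.4, Σx² = 6988
Sxx = Σx² − (Σx)²/n = 6988 − 6498 = 490
Sxy = Σxy − (Σx)(Σy)/n = 16642.4 − 15831.75 = 810.65
b = Sxy/Sxx = 810.65/490 = 1.654388
a = ȳ − b·x̄ = 69.4375 − 1.654388·28.5 = 22.287449
ŷ(19) = a + b·19 = 22.287449 + 1.654388·19 = 53.720816

53.721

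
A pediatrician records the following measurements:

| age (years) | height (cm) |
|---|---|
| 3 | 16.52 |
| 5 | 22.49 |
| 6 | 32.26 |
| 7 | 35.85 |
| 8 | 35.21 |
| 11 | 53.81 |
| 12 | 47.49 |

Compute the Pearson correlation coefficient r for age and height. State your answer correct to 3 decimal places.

n = 7, Σx = 52, Σy = 243.63, Σxy = 2049.99, Σx² = 448, Σy² = 9495.2009
Sxx = Σx² − (Σx)²/n = 448 − 386.285714 = 61.714286
Sxy = Σxy − (Σx)(Σy)/n = 2049.99 − 1809.822857 = 240.167143
Syy = Σy² − (Σy)²/n = 9495.2009 − 8479.368129 = 1015.832771
r = Sxy/√(Sxx·Syy) = 240.167143/√(62691.393894) = 240.167143/250.382495 = 0.959201

0.959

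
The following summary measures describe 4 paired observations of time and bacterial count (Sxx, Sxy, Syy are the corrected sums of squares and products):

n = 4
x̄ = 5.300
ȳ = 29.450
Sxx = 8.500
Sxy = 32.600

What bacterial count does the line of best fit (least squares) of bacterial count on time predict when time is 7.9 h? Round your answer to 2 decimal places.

b = Sxy/Sxx = 32.6/8.5 = 3.835294
a = ȳ − b·x̄ = 29.45 − 3.835294·5.3 = 9.122941
ŷ(7.9) = a + b·7.9 = 9.122941 + 3.835294·7.9 = 39.421765

39.42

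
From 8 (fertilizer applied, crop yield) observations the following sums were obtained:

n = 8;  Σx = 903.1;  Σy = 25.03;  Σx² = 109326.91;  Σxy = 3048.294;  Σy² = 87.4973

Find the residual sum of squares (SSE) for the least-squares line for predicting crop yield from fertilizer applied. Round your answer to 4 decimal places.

2.4616

Sxx = Σx² − (Σx)²/n = 109326.91 − 101948.70125 = 7378.20875
Sxy = Σxy − (Σx)(Σy)/n = 3048.294 − 2825.574125 = 222.719875
Syy = Σy² − (Σy)²/n = 87.4973 − 78.312613 = 9.184688
b = Sxy/Sxx = 222.719875/7378.20875 = 0.030186
SSE = Syy − b·Sxy = 9.184688 − 0.030186·222.719875 = 2.461627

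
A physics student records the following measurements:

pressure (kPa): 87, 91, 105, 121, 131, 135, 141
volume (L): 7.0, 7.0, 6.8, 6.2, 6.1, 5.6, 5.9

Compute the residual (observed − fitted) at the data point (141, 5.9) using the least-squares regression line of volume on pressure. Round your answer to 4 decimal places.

n = 7, Σx = 811, Σy = 44.6, Σxy = 5097.2, Σx² = 96783
Sxx = Σx² − (Σx)²/n = 96783 − 93960.142857 = 2822.857143
Sxy = Σxy − (Σx)(Σy)/n = 5097.2 − 5167.228571 = -70.028571
b = Sxy/Sxx = -70.028571/2822.857143 = -0.024808
a = ȳ − b·x̄ = 6.371429 − (-0.024808)·115.857143 = 9.245577
ŷ(141) = 9.245577 + (-0.024808)·141 = 5.747692
residual = y − ŷ = 5.9 − 5.747692 = 0.152308

0.1523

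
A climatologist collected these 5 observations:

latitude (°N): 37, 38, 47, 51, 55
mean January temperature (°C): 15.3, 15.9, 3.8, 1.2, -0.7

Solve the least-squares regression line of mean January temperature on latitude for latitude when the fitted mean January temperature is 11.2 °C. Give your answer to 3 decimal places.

n = 5, Σx = 228, Σy = 35.5, Σxy = 1371.6, Σx² = 10648
Sxx = Σx² − (Σx)²/n = 10648 − 10396.8 = 251.2
Sxy = Σxy − (Σx)(Σy)/n = 1371.6 − 1618.8 = -247.2
b = Sxy/Sxx = -247.2/251.2 = -0.984076
a = ȳ − b·x̄ = 7.1 − (-0.984076)·45.6 = 51.973885
Set a + b·x = 11.2: x = (11.2 − 51.973885) / (-0.984076) = 41.433657

41.434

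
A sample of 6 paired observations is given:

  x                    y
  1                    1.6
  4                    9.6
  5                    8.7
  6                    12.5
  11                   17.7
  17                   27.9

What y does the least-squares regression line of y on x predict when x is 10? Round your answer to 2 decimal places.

17.12

n = 6, Σx = 44, Σy = 78, Σxy = 827.5, Σx² = 488
Sxx = Σx² − (Σx)²/n = 488 − 322.666667 = 165.333333
Sxy = Σxy − (Σx)(Σy)/n = 827.5 − 572 = 255.5
b = Sxy/Sxx = 255.5/165.333333 = 1.545363
a = ȳ − b·x̄ = 13 − 1.545363·7.333333 = 1.667339
ŷ(10) = a + b·10 = 1.667339 + 1.545363·10 = 17.120968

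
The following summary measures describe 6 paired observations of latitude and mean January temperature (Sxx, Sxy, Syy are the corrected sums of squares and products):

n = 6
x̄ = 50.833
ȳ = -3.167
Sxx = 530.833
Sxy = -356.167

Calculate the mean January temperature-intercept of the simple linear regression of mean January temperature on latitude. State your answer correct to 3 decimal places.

30.940

b = Sxy/Sxx = -356.167/530.833 = -0.670959
a = ȳ − b·x̄ = -3.167 − (-0.670959)·50.833 = 30.939842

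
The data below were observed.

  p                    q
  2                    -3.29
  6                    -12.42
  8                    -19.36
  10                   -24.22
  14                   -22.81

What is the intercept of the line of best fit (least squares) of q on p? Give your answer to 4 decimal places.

n = 5, Σx = 40, Σy = -82.1, Σxy = -797.52, Σx² = 400
Sxx = Σx² − (Σx)²/n = 400 − 320 = 80
Sxy = Σxy − (Σx)(Σy)/n = -797.52 − (-656.8) = -140.72
b = Sxy/Sxx = -140.72/80 = -1.759
a = ȳ − b·x̄ = -16.42 − (-1.759)·8 = -2.348

-2.3480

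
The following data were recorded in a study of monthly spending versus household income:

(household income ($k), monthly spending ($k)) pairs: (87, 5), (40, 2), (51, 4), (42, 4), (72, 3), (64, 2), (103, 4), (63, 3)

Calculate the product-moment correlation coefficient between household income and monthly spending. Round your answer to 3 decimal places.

n = 8, Σx = 522, Σy = 27, Σxy = 1832, Σx² = 37392, Σy² = 99
Sxx = Σx² − (Σx)²/n = 37392 − 34060.5 = 3331.5
Sxy = Σxy − (Σx)(Σy)/n = 1832 − 1761.75 = 70.25
Syy = Σy² − (Σy)²/n = 99 − 91.125 = 7.875
r = Sxy/√(Sxx·Syy) = 70.25/√(26235.5625) = 70.25/161.973956 = 0.433712

0.434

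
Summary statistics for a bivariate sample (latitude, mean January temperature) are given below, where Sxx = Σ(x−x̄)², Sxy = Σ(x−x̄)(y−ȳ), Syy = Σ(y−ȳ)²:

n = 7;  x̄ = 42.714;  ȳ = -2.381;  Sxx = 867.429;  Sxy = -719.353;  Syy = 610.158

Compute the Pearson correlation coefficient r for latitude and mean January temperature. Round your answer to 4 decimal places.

-0.9888

r = Sxy/√(Sxx·Syy) = -719.353/√(529268.743782) = -719.353/727.508587 = -0.988790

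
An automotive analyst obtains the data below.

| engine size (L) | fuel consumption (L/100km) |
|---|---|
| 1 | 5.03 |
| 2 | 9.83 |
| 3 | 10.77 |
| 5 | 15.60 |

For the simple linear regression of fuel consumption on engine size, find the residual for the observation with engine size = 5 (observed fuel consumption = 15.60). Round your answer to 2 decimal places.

-0.27

n = 4, Σx = 11, Σy = 41.23, Σxy = 135, Σx² = 39
Sxx = Σx² − (Σx)²/n = 39 − 30.25 = 8.75
Sxy = Σxy − (Σx)(Σy)/n = 135 − 113.3825 = 21.6175
b = Sxy/Sxx = 21.6175/8.75 = 2.470571
a = ȳ − b·x̄ = 10.3075 − 2.470571·2.75 = 3.513429
ŷ(5) = 3.513429 + 2.470571·5 = 15.866286
residual = y − ŷ = 15.60 − 15.866286 = -0.266286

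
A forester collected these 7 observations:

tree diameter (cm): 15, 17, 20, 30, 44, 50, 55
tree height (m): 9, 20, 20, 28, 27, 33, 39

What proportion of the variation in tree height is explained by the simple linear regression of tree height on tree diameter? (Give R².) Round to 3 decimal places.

n = 7, Σx = 231, Σy = 176, Σxy = 6698, Σx² = 9275, Σy² = 5004
Sxx = Σx² − (Σx)²/n = 9275 − 7623 = 1652
Sxy = Σxy − (Σx)(Σy)/n = 6698 − 5808 = 890
Syy = Σy² − (Σy)²/n = 5004 − 4425.142857 = 578.857143
R² = Sxy²/(Sxx·Syy) = (890)²/(1652·578.857143) = 0.828321

0.828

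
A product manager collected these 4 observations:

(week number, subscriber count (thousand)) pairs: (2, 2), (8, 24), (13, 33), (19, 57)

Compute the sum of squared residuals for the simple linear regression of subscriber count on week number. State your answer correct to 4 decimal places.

24.7006

n = 4, Σx = 42, Σy = 116, Σxy = 1708, Σx² = 598, Σy² = 4918
Sxx = Σx² − (Σx)²/n = 598 − 441 = 157
Sxy = Σxy − (Σx)(Σy)/n = 1708 − 1218 = 490
Syy = Σy² − (Σy)²/n = 4918 − 3364 = 1554
b = Sxy/Sxx = 490/157 = 3.121019
SSE = Syy − b·Sxy = 1554 − 3.121019·490 = 24.700637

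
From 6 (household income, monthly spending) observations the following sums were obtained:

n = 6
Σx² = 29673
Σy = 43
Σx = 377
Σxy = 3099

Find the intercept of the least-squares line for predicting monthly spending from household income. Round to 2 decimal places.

3.00

Sxx = Σx² − (Σx)²/n = 29673 − 23688.166667 = 5984.833333
Sxy = Σxy − (Σx)(Σy)/n = 3099 − 2701.833333 = 397.166667
b = Sxy/Sxx = 397.166667/5984.833333 = 0.066362
a = ȳ − b·x̄ = 7.166667 − 0.066362·62.833333 = 2.996909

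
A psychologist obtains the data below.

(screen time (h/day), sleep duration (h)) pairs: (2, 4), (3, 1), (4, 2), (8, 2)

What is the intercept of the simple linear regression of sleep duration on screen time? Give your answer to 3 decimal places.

n = 4, Σx = 17, Σy = 9, Σxy = 35, Σx² = 93
Sxx = Σx² − (Σx)²/n = 93 − 72.25 = 20.75
Sxy = Σxy − (Σx)(Σy)/n = 35 − 38.25 = -3.25
b = Sxy/Sxx = -3.25/20.75 = -0.156627
a = ȳ − b·x̄ = 2.25 − (-0.156627)·4.25 = 2.915663

2.916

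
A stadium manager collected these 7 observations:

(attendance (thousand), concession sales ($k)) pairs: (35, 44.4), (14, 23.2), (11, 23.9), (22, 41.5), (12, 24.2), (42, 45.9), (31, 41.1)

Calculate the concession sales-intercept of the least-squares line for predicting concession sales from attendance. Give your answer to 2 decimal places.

n = 7, Σx = 167, Σy = 244.2, Σxy = 6547, Σx² = 4895
Sxx = Σx² − (Σx)²/n = 4895 − 3984.142857 = 910.857143
Sxy = Σxy − (Σx)(Σy)/n = 6547 − 5825.914286 = 721.085714
b = Sxy/Sxx = 721.085714/910.857143 = 0.791656
a = ȳ − b·x̄ = 34.885714 − 0.791656·23.857143 = 15.999059

16.00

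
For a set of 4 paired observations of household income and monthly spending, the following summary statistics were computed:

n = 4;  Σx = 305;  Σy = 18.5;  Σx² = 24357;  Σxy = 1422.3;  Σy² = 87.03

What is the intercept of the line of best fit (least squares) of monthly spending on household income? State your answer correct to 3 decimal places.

3.816

Sxx = Σx² − (Σx)²/n = 24357 − 23256.25 = 1100.75
Sxy = Σxy − (Σx)(Σy)/n = 1422.3 − 1410.625 = 11.675
b = Sxy/Sxx = 11.675/1100.75 = 0.010606
a = ȳ − b·x̄ = 4.625 − 0.010606·76.25 = 3.816262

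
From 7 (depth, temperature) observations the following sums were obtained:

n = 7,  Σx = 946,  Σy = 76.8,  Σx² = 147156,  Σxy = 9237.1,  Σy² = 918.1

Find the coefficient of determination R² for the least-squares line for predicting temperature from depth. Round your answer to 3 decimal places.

Sxx = Σx² − (Σx)²/n = 147156 − 127845.142857 = 19310.857143
Sxy = Σxy − (Σx)(Σy)/n = 9237.1 − 10378.971429 = -1141.871429
Syy = Σy² − (Σy)²/n = 918.1 − 842.605714 = 75.494286
R² = Sxy²/(Sxx·Syy) = (-1141.871429)²/(19310.857143·75.494286) = 0.894373

0.894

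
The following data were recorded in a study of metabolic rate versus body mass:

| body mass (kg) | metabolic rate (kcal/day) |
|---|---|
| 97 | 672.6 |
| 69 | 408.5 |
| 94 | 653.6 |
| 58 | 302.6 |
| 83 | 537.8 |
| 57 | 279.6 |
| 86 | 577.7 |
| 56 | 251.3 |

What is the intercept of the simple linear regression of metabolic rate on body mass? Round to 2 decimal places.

-292.11

n = 8, Σx = 600, Σy = 3683.7, Σxy = 296747.5, Σx² = 47040
Sxx = Σx² − (Σx)²/n = 47040 − 45000 = 2040
Sxy = Σxy − (Σx)(Σy)/n = 296747.5 − 276277.5 = 20470
b = Sxy/Sxx = 20470/2040 = 10.034314
a = ȳ − b·x̄ = 460.4625 − 10.034314·75 = -292.111029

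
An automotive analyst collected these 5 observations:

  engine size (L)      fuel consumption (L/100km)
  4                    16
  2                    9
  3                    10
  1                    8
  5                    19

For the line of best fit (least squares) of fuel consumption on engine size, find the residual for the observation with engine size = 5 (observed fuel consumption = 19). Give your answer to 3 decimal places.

n = 5, Σx = 15, Σy = 62, Σxy = 215, Σx² = 55
Sxx = Σx² − (Σx)²/n = 55 − 45 = 10
Sxy = Σxy − (Σx)(Σy)/n = 215 − 186 = 29
b = Sxy/Sxx = 29/10 = 2.9
a = ȳ − b·x̄ = 12.4 − 2.9·3 = 3.7
ŷ(5) = 3.7 + 2.9·5 = 18.2
residual = y − ŷ = 19 − 18.2 = 0.8

0.800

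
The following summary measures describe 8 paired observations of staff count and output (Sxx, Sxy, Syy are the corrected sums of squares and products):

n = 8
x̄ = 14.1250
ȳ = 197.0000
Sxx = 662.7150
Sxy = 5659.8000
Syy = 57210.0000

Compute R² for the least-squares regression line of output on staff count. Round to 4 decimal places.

0.8449

R² = Sxy²/(Sxx·Syy) = (5659.8)²/(662.715·57210) = 0.844896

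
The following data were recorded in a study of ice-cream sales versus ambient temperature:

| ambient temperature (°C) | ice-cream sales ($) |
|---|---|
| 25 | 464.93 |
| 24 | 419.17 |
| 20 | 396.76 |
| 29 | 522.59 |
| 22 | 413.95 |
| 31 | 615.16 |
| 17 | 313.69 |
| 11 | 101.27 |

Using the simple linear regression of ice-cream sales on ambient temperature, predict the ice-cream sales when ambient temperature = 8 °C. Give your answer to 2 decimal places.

n = 8, Σx = 179, Σy = 3247.52, Σxy = 79397.2, Σx² = 4297
Sxx = Σx² − (Σx)²/n = 4297 − 4005.125 = 291.875
Sxy = Σxy − (Σx)(Σy)/n = 79397.2 − 72663.26 = 6733.94
b = Sxy/Sxx = 6733.94/291.875 = 23.071315
a = ȳ − b·x̄ = 405.94 − 23.071315·22.375 = -110.280668
ŷ(8) = a + b·8 = -110.280668 + 23.071315·8 = 74.289850

74.29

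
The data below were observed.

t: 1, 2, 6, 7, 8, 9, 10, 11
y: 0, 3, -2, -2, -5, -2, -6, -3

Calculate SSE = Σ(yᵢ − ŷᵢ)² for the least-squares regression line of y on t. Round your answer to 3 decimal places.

n = 8, Σx = 54, Σy = -17, Σxy = -171, Σx² = 456, Σy² = 91
Sxx = Σx² − (Σx)²/n = 456 − 364.5 = 91.5
Sxy = Σxy − (Σx)(Σy)/n = -171 − (-114.75) = -56.25
Syy = Σy² − (Σy)²/n = 91 − 36.125 = 54.875
b = Sxy/Sxx = -56.25/91.5 = -0.614754
SSE = Syy − b·Sxy = 54.875 − (-0.614754)·(-56.25) = 20.295082

20.295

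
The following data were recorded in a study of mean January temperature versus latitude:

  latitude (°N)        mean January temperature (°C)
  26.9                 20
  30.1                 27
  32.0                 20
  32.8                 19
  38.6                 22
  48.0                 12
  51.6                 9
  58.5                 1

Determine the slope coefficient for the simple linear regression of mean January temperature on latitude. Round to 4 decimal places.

n = 8, Σx = 318.5, Σy = 130, Σxy = 4562, Σx² = 13608.23
Sxx = Σx² − (Σx)²/n = 13608.23 − 12680.28125 = 927.94875
Sxy = Σxy − (Σx)(Σy)/n = 4562 − 5175.625 = -613.625
b = Sxy/Sxx = -613.625/927.94875 = -0.661270

-0.6613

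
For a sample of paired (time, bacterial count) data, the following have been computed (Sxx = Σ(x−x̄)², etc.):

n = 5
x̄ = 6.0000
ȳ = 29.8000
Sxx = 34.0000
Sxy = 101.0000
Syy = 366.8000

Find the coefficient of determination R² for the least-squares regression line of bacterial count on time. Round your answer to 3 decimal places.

R² = Sxy²/(Sxx·Syy) = (101)²/(34·366.8) = 0.817965

0.818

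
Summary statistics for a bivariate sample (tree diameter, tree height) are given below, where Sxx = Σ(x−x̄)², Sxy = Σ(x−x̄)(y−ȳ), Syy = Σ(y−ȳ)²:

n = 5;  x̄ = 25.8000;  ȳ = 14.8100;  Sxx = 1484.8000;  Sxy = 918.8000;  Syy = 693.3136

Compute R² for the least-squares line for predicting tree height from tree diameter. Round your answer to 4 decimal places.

R² = Sxy²/(Sxx·Syy) = (918.8)²/(1484.8·693.3136) = 0.820057

0.8201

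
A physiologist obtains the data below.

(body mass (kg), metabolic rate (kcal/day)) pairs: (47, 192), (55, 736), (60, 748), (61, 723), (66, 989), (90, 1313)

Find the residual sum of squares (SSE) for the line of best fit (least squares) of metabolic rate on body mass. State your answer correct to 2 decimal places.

n = 6, Σx = 379, Σy = 4701, Σxy = 321931, Σx² = 25011, Σy² = 4362883
Sxx = Σx² − (Σx)²/n = 25011 − 23940.166667 = 1070.833333
Sxy = Σxy − (Σx)(Σy)/n = 321931 − 296946.5 = 24984.5
Syy = Σy² − (Σy)²/n = 4362883 − 3683233.5 = 679649.5
b = Sxy/Sxx = 24984.5/1070.833333 = 23.331829
SSE = Syy − b·Sxy = 679649.5 − 23.331829·24984.5 = 96715.423502

96715.42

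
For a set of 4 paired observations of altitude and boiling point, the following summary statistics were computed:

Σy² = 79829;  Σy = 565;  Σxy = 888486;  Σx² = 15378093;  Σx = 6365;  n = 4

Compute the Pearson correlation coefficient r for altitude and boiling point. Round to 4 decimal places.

-0.9672

Sxx = Σx² − (Σx)²/n = 15378093 − 10128306.25 = 5249786.75
Sxy = Σxy − (Σx)(Σy)/n = 888486 − 899056.25 = -10570.25
Syy = Σy² − (Σy)²/n = 79829 − 79806.25 = 22.75
r = Sxy/√(Sxx·Syy) = -10570.25/√(119432648.5625) = -10570.25/10928.524537 = -0.967217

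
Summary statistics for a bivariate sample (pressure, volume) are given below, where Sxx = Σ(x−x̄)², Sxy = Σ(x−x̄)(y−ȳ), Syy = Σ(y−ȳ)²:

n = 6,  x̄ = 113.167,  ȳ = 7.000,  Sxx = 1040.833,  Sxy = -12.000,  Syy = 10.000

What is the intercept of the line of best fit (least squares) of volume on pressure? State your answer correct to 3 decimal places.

b = Sxy/Sxx = -12/1040.833 = -0.011529
a = ȳ − b·x̄ = 7 − (-0.011529)·113.167 = 8.304728

8.305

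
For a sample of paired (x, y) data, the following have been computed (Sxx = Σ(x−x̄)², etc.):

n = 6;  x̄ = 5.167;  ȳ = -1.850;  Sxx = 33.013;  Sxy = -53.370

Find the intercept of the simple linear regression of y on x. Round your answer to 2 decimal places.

6.50

b = Sxy/Sxx = -53.37/33.013 = -1.616636
a = ȳ − b·x̄ = -1.85 − (-1.616636)·5.167 = 6.503158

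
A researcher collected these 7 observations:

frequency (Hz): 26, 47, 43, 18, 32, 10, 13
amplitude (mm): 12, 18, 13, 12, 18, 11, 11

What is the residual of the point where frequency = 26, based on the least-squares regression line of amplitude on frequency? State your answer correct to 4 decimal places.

n = 7, Σx = 189, Σy = 95, Σxy = 2762, Σx² = 6351
Sxx = Σx² − (Σx)²/n = 6351 − 5103 = 1248
Sxy = Σxy − (Σx)(Σy)/n = 2762 − 2565 = 197
b = Sxy/Sxx = 197/1248 = 0.157853
a = ȳ − b·x̄ = 13.571429 − 0.157853·27 = 9.309409
ŷ(26) = 9.309409 + 0.157853·26 = 13.413576
residual = y − ŷ = 12 − 13.413576 = -1.413576

-1.4136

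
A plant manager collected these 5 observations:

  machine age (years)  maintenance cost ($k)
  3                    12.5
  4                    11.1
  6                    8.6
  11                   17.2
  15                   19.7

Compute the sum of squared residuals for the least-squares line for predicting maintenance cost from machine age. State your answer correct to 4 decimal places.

n = 5, Σx = 39, Σy = 69.1, Σxy = 618.2, Σx² = 407, Σy² = 1037.35
Sxx = Σx² − (Σx)²/n = 407 − 304.2 = 102.8
Sxy = Σxy − (Σx)(Σy)/n = 618.2 − 538.98 = 79.22
Syy = Σy² − (Σy)²/n = 1037.35 − 954.962 = 82.388
b = Sxy/Sxx = 79.22/102.8 = 0.770623
SSE = Syy − b·Sxy = 82.388 − 0.770623·79.22 = 21.339280

21.3393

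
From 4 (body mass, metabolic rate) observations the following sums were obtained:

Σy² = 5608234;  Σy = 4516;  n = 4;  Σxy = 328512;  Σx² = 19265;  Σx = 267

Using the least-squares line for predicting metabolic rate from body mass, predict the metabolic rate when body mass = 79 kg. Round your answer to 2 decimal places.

Sxx = Σx² − (Σx)²/n = 19265 − 17822.25 = 1442.75
Sxy = Σxy − (Σx)(Σy)/n = 328512 − 301443 = 27069
b = Sxy/Sxx = 27069/1442.75 = 18.762086
a = ȳ − b·x̄ = 1129 − 18.762086·66.75 = -123.369260
ŷ(79) = a + b·79 = -123.369260 + 18.762086·79 = 1358.835557

1358.84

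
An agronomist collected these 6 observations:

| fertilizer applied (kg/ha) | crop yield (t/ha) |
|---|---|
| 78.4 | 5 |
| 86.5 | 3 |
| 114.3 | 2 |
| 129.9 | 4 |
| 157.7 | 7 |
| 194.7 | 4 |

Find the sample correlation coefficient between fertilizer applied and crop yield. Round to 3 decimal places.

n = 6, Σx = 761.5, Σy = 25, Σxy = 3282.4, Σx² = 106344.69, Σy² = 119
Sxx = Σx² − (Σx)²/n = 106344.69 − 96647.041667 = 9697.648333
Sxy = Σxy − (Σx)(Σy)/n = 3282.4 − 3172.916667 = 109.483333
Syy = Σy² − (Σy)²/n = 119 − 104.166667 = 14.833333
r = Sxy/√(Sxx·Syy) = 109.483333/√(143848.450278) = 109.483333/379.273582 = 0.288666

0.289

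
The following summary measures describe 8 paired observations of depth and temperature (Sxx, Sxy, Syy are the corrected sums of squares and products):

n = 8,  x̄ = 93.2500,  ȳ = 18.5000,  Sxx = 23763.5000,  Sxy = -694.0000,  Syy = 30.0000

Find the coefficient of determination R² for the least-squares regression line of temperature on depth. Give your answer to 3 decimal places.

R² = Sxy²/(Sxx·Syy) = (-694)²/(23763.5·30) = 0.675596

0.676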